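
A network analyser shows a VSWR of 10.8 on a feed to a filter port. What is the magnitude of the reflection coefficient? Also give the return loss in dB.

|Γ| = (S − 1)/(S + 1) = (10.8 − 1)/(10.8 + 1) = 9.8/11.8
RL = −20·log₁₀|Γ| = −20·log₁₀(0.831)

|Γ| ≈ 0.831; return loss ≈ 1.61 dB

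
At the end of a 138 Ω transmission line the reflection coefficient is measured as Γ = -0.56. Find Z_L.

Z_L = Z_0·(1 + Γ)/(1 − Γ) = 138·(0.44)/(1.56)

Z_L ≈ 38.9 Ω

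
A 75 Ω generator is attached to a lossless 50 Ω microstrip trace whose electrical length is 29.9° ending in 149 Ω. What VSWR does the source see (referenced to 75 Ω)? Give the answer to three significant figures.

tan(βl) = 0.575
Z_in = Z_0·(Z_L + jZ_0·tanβl)/(Z_0 + jZ_L·tanβl) = 50.4 − j57.6 Ω
Γ_s = (Z_in − Z_s)/(Z_in + Z_s) = (-24.6 − j57.6)/(125 − j57.6), |Γ_s| = 0.454
VSWR = (1 + |Γ_s|)/(1 − |Γ_s|)

VSWR ≈ 2.66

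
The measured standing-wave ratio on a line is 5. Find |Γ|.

|Γ| = (S − 1)/(S + 1) = (5 − 1)/(5 + 1) = 4/6

|Γ| ≈ 0.667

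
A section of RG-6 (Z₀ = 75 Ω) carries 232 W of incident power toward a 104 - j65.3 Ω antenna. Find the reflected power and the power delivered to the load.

|Γ| = |(29 − j65.3)/(179 − j65.3)| = 0.375
|Γ|² = 0.141
P_refl = |Γ|²·P_inc = 32.6 W, P_del = (1 − |Γ|²)·P_inc = 199 W

P_reflected ≈ 32.6 W; P_delivered ≈ 199 W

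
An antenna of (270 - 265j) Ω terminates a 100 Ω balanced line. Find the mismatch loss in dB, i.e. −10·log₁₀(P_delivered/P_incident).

Γ = (170 − j265)/(370 − j265), |Γ| = 0.692
|Γ|² = 0.479, so P_del/P_inc = 1 − |Γ|² = 0.521
ML = −10·log₁₀(1 − |Γ|²)

mismatch loss ≈ 2.83 dB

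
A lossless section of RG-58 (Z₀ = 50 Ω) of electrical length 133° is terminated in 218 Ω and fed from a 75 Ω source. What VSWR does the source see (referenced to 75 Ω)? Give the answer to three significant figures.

VSWR ≈ 4.89

tan(βl) = -1.07
Z_in = Z_0·(Z_L + jZ_0·tanβl)/(Z_0 + jZ_L·tanβl) = 20.5 + j42.2 Ω
Γ_s = (Z_in − Z_s)/(Z_in + Z_s) = (-54.5 + j42.2)/(95.5 + j42.2), |Γ_s| = 0.66
VSWR = (1 + |Γ_s|)/(1 − |Γ_s|)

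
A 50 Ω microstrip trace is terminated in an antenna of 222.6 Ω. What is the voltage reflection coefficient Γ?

Γ = (Z_L − Z_0)/(Z_L + Z_0) = (222.6 − 50)/(222.6 + 50) = 172.6/272.6

Γ = 0.633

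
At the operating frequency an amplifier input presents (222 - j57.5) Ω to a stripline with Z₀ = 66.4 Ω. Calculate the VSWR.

Γ = (Z_L − Z_0)/(Z_L + Z_0) = (155.6 − j57.5)/(288.4 − j57.5)
|Γ| = 166/294 = 0.564
VSWR = (1 + |Γ|)/(1 − |Γ|) = 1.56/0.436

VSWR ≈ 3.59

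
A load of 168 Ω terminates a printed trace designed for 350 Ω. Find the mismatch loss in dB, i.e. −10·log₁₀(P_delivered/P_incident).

mismatch loss ≈ 0.572 dB

Γ = (168 − 350)/(168 + 350) = -0.351
|Γ|² = 0.123, so P_del/P_inc = 1 − |Γ|² = 0.877
ML = −10·log₁₀(1 − |Γ|²)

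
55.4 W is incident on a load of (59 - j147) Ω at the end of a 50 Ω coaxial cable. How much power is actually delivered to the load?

P_delivered ≈ 19.5 W

|Γ| = |(9 − j147)/(109 − j147)| = 0.805
|Γ|² = 0.648
P_refl = |Γ|²·P_inc = 35.9 W, P_del = (1 − |Γ|²)·P_inc = 19.5 W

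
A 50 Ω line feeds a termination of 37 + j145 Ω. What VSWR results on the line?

Γ = (Z_L − Z_0)/(Z_L + Z_0) = (-13 + j145)/(87 + j145)
|Γ| = 146/169 = 0.861
VSWR = (1 + |Γ|)/(1 − |Γ|) = 1.86/0.139

VSWR ≈ 13.4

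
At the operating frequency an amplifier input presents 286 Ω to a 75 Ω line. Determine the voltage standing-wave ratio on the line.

For a purely resistive load, VSWR = R_L/Z_0 or Z_0/R_L (whichever > 1) = 286/75

VSWR ≈ 3.81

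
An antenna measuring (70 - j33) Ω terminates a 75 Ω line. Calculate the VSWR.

Γ = (Z_L − Z_0)/(Z_L + Z_0) = (-5 − j33)/(145 − j33)
|Γ| = 33.4/149 = 0.224
VSWR = (1 + |Γ|)/(1 − |Γ|) = 1.22/0.776

VSWR ≈ 1.58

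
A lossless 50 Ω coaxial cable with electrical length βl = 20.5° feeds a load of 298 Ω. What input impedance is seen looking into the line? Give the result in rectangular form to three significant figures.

tan(βl) = tan(20.5°) = 0.374
Z_in = Z_0·(Z_L + jZ_0·tanβl)/(Z_0 + jZ_L·tanβl)
     = 50·(298 + j18.7)/(50 + j111)

Z_in ≈ 56.9 − j108 Ω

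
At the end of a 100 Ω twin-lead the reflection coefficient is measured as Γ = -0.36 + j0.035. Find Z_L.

Z_L ≈ 47 + j3.78 Ω

Z_L = Z_0·(1 + Γ)/(1 − Γ) = 100·(0.64 + j0.035)/(1.36 − j0.035)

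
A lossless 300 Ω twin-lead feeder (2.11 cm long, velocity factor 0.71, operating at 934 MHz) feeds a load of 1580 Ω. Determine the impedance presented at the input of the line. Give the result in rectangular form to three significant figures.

Z_in ≈ 174 − j406 Ω

λ = v/f = 0.71·c / 934 MHz = 0.228 m
βl = 2π·l/λ = 2π × 0.0925 = 33.3°
tan(βl) = tan(33.3°) = 0.657
Z_in = Z_0·(Z_L + jZ_0·tanβl)/(Z_0 + jZ_L·tanβl)
     = 300·(1580 + j197)/(300 + j1040)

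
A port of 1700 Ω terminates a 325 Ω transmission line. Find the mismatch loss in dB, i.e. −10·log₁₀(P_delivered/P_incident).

Γ = (1700 − 325)/(1700 + 325) = 0.679
|Γ|² = 0.461, so P_del/P_inc = 1 − |Γ|² = 0.539
ML = −10·log₁₀(1 − |Γ|²)

mismatch loss ≈ 2.68 dB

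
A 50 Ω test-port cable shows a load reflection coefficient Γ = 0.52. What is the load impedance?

Z_L ≈ 158 Ω

Z_L = Z_0·(1 + Γ)/(1 − Γ) = 50·(1.52)/(0.48)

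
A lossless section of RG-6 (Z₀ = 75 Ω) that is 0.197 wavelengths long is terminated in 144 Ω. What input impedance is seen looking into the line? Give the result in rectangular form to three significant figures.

Z_in ≈ 42.4 − j18.3 Ω

βl = 2π × 0.197 = 70.9°
tan(βl) = tan(70.9°) = 2.89
Z_in = Z_0·(Z_L + jZ_0·tanβl)/(Z_0 + jZ_L·tanβl)
     = 75·(144 + j217)/(75 + j416)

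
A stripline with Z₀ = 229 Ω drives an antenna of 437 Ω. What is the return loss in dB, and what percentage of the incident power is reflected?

Γ = (437 − 229)/(437 + 229) = 0.312
RL = −20·log₁₀(0.312) = 10.1 dB
P_refl/P_inc = |Γ|² = 0.0975

RL ≈ 10.1 dB; 9.75% of incident power reflected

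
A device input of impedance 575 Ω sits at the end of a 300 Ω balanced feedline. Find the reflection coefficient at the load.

Γ = (Z_L − Z_0)/(Z_L + Z_0) = (575 − 300)/(575 + 300) = 275/875

Γ = 0.314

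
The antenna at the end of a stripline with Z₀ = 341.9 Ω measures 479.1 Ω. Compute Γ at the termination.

Γ = (Z_L − Z_0)/(Z_L + Z_0) = (479.1 − 341.9)/(479.1 + 341.9) = 137.2/821

Γ = 0.167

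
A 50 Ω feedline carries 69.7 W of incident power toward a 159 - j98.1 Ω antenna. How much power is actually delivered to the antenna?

P_delivered ≈ 41.6 W

|Γ| = |(109 − j98.1)/(209 − j98.1)| = 0.635
|Γ|² = 0.403
P_refl = |Γ|²·P_inc = 28.1 W, P_del = (1 − |Γ|²)·P_inc = 41.6 W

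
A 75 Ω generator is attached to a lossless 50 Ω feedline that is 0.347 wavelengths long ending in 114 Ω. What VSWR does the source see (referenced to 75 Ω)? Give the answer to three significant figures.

βl = 2π × 0.347 = 125°
tan(βl) = -1.43
Z_in = Z_0·(Z_L + jZ_0·tanβl)/(Z_0 + jZ_L·tanβl) = 29.8 + j25.8 Ω
Γ_s = (Z_in − Z_s)/(Z_in + Z_s) = (-45.2 + j25.8)/(105 + j25.8), |Γ_s| = 0.482
VSWR = (1 + |Γ_s|)/(1 − |Γ_s|)

VSWR ≈ 2.86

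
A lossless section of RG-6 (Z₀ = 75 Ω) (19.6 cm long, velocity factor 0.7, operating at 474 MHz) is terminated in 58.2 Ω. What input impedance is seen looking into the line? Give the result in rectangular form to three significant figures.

λ = v/f = 0.7·c / 474 MHz = 0.443 m
βl = 2π·l/λ = 2π × 0.442 = 159°
tan(βl) = tan(159°) = -0.379
Z_in = Z_0·(Z_L + jZ_0·tanβl)/(Z_0 + jZ_L·tanβl)
     = 75·(58.2 − j28.4)/(75 − j22)

Z_in ≈ 61.3 − j10.4 Ω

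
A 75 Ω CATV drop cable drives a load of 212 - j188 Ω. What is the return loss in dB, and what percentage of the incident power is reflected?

RL ≈ 3.38 dB; 46% of incident power reflected

Γ = (137 − j188)/(287 − j188), |Γ| = 0.678
RL = −20·log₁₀(0.678) = 3.38 dB
P_refl/P_inc = |Γ|² = 0.46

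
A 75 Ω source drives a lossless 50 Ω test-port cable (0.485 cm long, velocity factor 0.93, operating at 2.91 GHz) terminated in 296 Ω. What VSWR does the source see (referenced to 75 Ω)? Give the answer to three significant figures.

λ = v/f = 0.93·c / 2.91 GHz = 0.0959 m
βl = 2π·l/λ = 2π × 0.0506 = 18.2°
tan(βl) = 0.329
Z_in = Z_0·(Z_L + jZ_0·tanβl)/(Z_0 + jZ_L·tanβl) = 68.4 − j117 Ω
Γ_s = (Z_in − Z_s)/(Z_in + Z_s) = (-6.56 − j117)/(143 − j117), |Γ_s| = 0.633
VSWR = (1 + |Γ_s|)/(1 − |Γ_s|)

VSWR ≈ 4.44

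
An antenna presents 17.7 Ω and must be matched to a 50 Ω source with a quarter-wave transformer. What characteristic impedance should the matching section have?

Z_qwt ≈ 29.7 Ω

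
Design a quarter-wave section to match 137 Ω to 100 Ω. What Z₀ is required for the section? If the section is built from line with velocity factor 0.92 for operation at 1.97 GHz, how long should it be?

Z_qwt = √(Z_0·R_L) = √(100 × 137) = √13700
λ = 0.92·c/f = 0.14 m, so l = λ/4 = 0.035 m

Z_qwt ≈ 117 Ω; length ≈ 3.5 cm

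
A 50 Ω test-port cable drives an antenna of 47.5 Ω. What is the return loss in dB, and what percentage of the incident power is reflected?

Γ = (47.5 − 50)/(47.5 + 50) = -0.0256
RL = −20·log₁₀(0.0256) = 31.8 dB
P_refl/P_inc = |Γ|² = 0.000657

RL ≈ 31.8 dB; 0.0657% of incident power reflected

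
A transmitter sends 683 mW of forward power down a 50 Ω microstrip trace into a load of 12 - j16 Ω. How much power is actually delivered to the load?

|Γ| = |(-38 − j16)/(62 − j16)| = 0.644
|Γ|² = 0.415
P_refl = |Γ|²·P_inc = 283 mW, P_del = (1 − |Γ|²)·P_inc = 400 mW

P_delivered ≈ 400 mW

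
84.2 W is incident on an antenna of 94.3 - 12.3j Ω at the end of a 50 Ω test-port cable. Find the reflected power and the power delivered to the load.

|Γ| = |(44.3 − j12.3)/(144.3 − j12.3)| = 0.317
|Γ|² = 0.101
P_refl = |Γ|²·P_inc = 8.49 W, P_del = (1 − |Γ|²)·P_inc = 75.7 W

P_reflected ≈ 8.49 W; P_delivered ≈ 75.7 W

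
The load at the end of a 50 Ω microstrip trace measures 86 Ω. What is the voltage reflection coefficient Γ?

Γ = (Z_L − Z_0)/(Z_L + Z_0) = (86 − 50)/(86 + 50) = 36/136

Γ = 0.265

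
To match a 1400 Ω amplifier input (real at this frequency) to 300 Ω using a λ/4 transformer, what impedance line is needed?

Z_qwt = √(Z_0·R_L) = √(300 × 1400) = √420000

Z_qwt ≈ 648 Ω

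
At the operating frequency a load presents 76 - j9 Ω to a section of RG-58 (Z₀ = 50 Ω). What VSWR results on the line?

Γ = (Z_L − Z_0)/(Z_L + Z_0) = (26 − j9)/(126 − j9)
|Γ| = 27.5/126 = 0.218
VSWR = (1 + |Γ|)/(1 − |Γ|) = 1.22/0.782

VSWR ≈ 1.56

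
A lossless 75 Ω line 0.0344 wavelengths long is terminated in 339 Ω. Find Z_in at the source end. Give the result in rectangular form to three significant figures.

βl = 2π × 0.0344 = 12.4°
tan(βl) = tan(12.4°) = 0.22
Z_in = Z_0·(Z_L + jZ_0·tanβl)/(Z_0 + jZ_L·tanβl)
     = 75·(339 + j16.5)/(75 + j74.4)

Z_in ≈ 179 − j161 Ω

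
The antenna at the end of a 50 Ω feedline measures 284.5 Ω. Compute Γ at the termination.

Γ = 0.701

Γ = (Z_L − Z_0)/(Z_L + Z_0) = (284.5 − 50)/(284.5 + 50) = 234.5/334.5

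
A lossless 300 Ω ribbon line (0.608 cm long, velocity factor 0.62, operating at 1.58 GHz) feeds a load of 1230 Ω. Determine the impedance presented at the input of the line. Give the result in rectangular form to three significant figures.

λ = v/f = 0.62·c / 1.58 GHz = 0.118 m
βl = 2π·l/λ = 2π × 0.0516 = 18.6°
tan(βl) = tan(18.6°) = 0.336
Z_in = Z_0·(Z_L + jZ_0·tanβl)/(Z_0 + jZ_L·tanβl)
     = 300·(1230 + j101)/(300 + j414)

Z_in ≈ 472 − j550 Ω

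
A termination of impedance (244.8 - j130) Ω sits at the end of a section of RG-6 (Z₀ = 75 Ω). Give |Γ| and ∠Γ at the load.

Γ = (Z_L − Z_0)/(Z_L + Z_0) = (169.8 − j130)/(319.8 − j130)
|Γ| = 214/345 = 0.619

Γ ≈ 0.619 ∠ -15.3°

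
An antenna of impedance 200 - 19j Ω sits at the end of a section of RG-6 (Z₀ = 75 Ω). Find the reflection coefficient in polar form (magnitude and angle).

Γ = (Z_L − Z_0)/(Z_L + Z_0) = (125 − j19)/(275 − j19)
|Γ| = 126/276 = 0.459

Γ ≈ 0.459 ∠ -4.69°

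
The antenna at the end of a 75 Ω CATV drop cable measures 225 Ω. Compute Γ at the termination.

Γ = 0.5

Γ = (Z_L − Z_0)/(Z_L + Z_0) = (225 − 75)/(225 + 75) = 150/300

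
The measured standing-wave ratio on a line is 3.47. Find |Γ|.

|Γ| ≈ 0.553

|Γ| = (S − 1)/(S + 1) = (3.47 − 1)/(3.47 + 1) = 2.47/4.47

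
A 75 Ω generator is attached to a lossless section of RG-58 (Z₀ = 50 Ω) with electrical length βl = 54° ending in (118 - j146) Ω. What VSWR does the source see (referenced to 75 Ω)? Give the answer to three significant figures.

VSWR ≈ 8.51

tan(βl) = 1.38
Z_in = Z_0·(Z_L + jZ_0·tanβl)/(Z_0 + jZ_L·tanβl) = 9.56 − j21.6 Ω
Γ_s = (Z_in − Z_s)/(Z_in + Z_s) = (-65.4 − j21.6)/(84.6 − j21.6), |Γ_s| = 0.79
VSWR = (1 + |Γ_s|)/(1 − |Γ_s|)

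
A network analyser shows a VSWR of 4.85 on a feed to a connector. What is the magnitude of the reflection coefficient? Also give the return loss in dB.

|Γ| ≈ 0.658; return loss ≈ 3.63 dB

|Γ| = (S − 1)/(S + 1) = (4.85 − 1)/(4.85 + 1) = 3.85/5.85
RL = −20·log₁₀|Γ| = −20·log₁₀(0.658)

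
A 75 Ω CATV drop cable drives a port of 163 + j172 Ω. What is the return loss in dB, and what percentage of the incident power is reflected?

RL ≈ 3.64 dB; 43.3% of incident power reflected

Γ = (88 + j172)/(238 + j172), |Γ| = 0.658
RL = −20·log₁₀(0.658) = 3.64 dB
P_refl/P_inc = |Γ|² = 0.433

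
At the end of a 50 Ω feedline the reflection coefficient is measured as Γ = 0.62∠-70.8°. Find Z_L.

Z_L ≈ 31.5 − j60 Ω

Z_L = Z_0·(1 + Γ)/(1 − Γ) = 50·(1.2 − j0.586)/(0.796 + j0.586)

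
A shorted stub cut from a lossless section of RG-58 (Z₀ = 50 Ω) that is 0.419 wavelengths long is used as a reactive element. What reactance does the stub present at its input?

βl = 2π × 0.419 = 151°
tan(βl) = -0.558
For a shorted stub, Z_in = jZ_0·tan(βl)

X_in ≈ -27.9 Ω (capacitive)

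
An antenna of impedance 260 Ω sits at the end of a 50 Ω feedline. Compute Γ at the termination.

Γ = 0.677

Γ = (Z_L − Z_0)/(Z_L + Z_0) = (260 − 50)/(260 + 50) = 210/310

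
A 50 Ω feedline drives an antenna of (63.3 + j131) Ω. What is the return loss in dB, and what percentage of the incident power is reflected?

RL ≈ 2.38 dB; 57.8% of incident power reflected

Γ = (13.3 + j131)/(113.3 + j131), |Γ| = 0.76
RL = −20·log₁₀(0.76) = 2.38 dB
P_refl/P_inc = |Γ|² = 0.578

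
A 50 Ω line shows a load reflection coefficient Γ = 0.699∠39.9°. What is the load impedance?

Z_L = Z_0·(1 + Γ)/(1 − Γ) = 50·(1.54 + j0.448)/(0.464 − j0.448)

Z_L ≈ 61.5 + j108 Ω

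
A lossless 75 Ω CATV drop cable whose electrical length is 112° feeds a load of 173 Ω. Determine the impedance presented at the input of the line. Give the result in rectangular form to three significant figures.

tan(βl) = tan(112°) = -2.48
Z_in = Z_0·(Z_L + jZ_0·tanβl)/(Z_0 + jZ_L·tanβl)
     = 75·(173 − j186)/(75 − j428)

Z_in ≈ 36.7 + j23.9 Ω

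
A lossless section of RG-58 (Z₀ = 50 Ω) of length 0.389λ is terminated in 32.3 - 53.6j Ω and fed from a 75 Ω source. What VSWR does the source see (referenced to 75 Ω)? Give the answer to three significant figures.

VSWR ≈ 2.47

βl = 2π × 0.389 = 140°
tan(βl) = -0.838
Z_in = Z_0·(Z_L + jZ_0·tanβl)/(Z_0 + jZ_L·tanβl) = 181 + j25.6 Ω
Γ_s = (Z_in − Z_s)/(Z_in + Z_s) = (106 + j25.6)/(256 + j25.6), |Γ_s| = 0.424
VSWR = (1 + |Γ_s|)/(1 − |Γ_s|)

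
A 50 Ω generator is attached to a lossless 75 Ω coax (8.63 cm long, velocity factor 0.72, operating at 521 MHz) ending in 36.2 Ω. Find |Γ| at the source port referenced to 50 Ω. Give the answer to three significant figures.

λ = v/f = 0.72·c / 521 MHz = 0.415 m
βl = 2π·l/λ = 2π × 0.208 = 74.9°
tan(βl) = 3.72
Z_in = Z_0·(Z_L + jZ_0·tanβl)/(Z_0 + jZ_L·tanβl) = 127 + j50.7 Ω
Γ_s = (Z_in − Z_s)/(Z_in + Z_s) = (77.1 + j50.7)/(177 + j50.7), |Γ_s| = 0.501

|Γ| ≈ 0.501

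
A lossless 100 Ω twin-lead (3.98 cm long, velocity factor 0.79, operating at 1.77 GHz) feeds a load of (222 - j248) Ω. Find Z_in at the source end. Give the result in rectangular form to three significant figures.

λ = v/f = 0.79·c / 1.77 GHz = 0.134 m
βl = 2π·l/λ = 2π × 0.297 = 107°
tan(βl) = tan(107°) = -3.27
Z_in = Z_0·(Z_L + jZ_0·tanβl)/(Z_0 + jZ_L·tanβl)
     = 100·(222 − j575)/(-711 − j726)

Z_in ≈ 25.1 + j55.2 Ω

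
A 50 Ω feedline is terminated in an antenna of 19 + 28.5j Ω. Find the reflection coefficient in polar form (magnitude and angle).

Γ = (Z_L − Z_0)/(Z_L + Z_0) = (-31 + j28.5)/(69 + j28.5)
|Γ| = 42.1/74.7 = 0.564

Γ ≈ 0.564 ∠ 115°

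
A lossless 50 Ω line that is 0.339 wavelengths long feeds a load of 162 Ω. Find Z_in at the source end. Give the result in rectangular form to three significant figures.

βl = 2π × 0.339 = 122°
tan(βl) = tan(122°) = -1.6
Z_in = Z_0·(Z_L + jZ_0·tanβl)/(Z_0 + jZ_L·tanβl)
     = 50·(162 − j79.9)/(50 − j259)

Z_in ≈ 20.7 + j27.3 Ω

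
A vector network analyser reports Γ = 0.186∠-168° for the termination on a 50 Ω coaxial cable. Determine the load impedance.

Z_L = Z_0·(1 + Γ)/(1 − Γ) = 50·(0.818 − j0.0387)/(1.18 + j0.0387)

Z_L ≈ 34.5 − j2.77 Ω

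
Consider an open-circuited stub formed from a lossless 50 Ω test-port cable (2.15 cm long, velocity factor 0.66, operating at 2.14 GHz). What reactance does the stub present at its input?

λ = v/f = 0.66·c / 2.14 GHz = 0.0925 m
βl = 2π·l/λ = 2π × 0.232 = 83.7°
tan(βl) = 8.99
For an open-circuited stub, Z_in = −jZ_0·cot(βl) = −jZ_0/tan(βl)

X_in ≈ -5.56 Ω (capacitive)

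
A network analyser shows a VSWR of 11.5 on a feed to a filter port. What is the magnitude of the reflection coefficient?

|Γ| ≈ 0.84

|Γ| = (S − 1)/(S + 1) = (11.5 − 1)/(11.5 + 1) = 10.5/12.5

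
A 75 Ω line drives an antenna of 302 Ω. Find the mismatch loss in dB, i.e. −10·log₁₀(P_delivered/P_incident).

mismatch loss ≈ 1.96 dB

Γ = (302 − 75)/(302 + 75) = 0.602
|Γ|² = 0.363, so P_del/P_inc = 1 − |Γ|² = 0.637
ML = −10·log₁₀(1 − |Γ|²)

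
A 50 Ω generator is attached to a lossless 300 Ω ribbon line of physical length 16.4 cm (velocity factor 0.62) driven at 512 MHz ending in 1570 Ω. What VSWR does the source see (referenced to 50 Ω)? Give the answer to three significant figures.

VSWR ≈ 28.7

λ = v/f = 0.62·c / 512 MHz = 0.363 m
βl = 2π·l/λ = 2π × 0.451 = 163°
tan(βl) = -0.315
Z_in = Z_0·(Z_L + jZ_0·tanβl)/(Z_0 + jZ_L·tanβl) = 464 + j671 Ω
Γ_s = (Z_in − Z_s)/(Z_in + Z_s) = (414 + j671)/(514 + j671), |Γ_s| = 0.933
VSWR = (1 + |Γ_s|)/(1 − |Γ_s|)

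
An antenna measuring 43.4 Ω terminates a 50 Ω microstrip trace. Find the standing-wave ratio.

VSWR ≈ 1.15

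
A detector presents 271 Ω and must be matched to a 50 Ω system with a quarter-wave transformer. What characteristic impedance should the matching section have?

Z_qwt = √(Z_0·R_L) = √(50 × 271) = √13550

Z_qwt ≈ 116 Ω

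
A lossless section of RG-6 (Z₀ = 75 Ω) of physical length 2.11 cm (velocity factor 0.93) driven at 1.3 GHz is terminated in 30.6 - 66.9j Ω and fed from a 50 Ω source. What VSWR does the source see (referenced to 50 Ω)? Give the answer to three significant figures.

λ = v/f = 0.93·c / 1.3 GHz = 0.215 m
βl = 2π·l/λ = 2π × 0.0983 = 35.4°
tan(βl) = 0.71
Z_in = Z_0·(Z_L + jZ_0·tanβl)/(Z_0 + jZ_L·tanβl) = 16.7 − j11.3 Ω
Γ_s = (Z_in − Z_s)/(Z_in + Z_s) = (-33.3 − j11.3)/(66.7 − j11.3), |Γ_s| = 0.519
VSWR = (1 + |Γ_s|)/(1 − |Γ_s|)

VSWR ≈ 3.16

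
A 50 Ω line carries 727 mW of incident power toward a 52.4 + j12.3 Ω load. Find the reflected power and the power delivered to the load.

P_reflected ≈ 10.7 mW; P_delivered ≈ 716 mW

|Γ| = |(2.4 + j12.3)/(102.4 + j12.3)| = 0.122
|Γ|² = 0.0148
P_refl = |Γ|²·P_inc = 10.7 mW, P_del = (1 − |Γ|²)·P_inc = 716 mW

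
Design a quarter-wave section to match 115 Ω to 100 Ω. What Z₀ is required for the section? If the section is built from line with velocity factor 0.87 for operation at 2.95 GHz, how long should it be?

Z_qwt ≈ 107 Ω; length ≈ 2.21 cm

Z_qwt = √(Z_0·R_L) = √(100 × 115) = √11500
λ = 0.87·c/f = 0.0885 m, so l = λ/4 = 0.0221 m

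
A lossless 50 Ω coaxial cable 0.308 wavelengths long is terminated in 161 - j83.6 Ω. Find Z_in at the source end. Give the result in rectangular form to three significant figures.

Z_in ≈ 15.3 + j25.2 Ω

βl = 2π × 0.308 = 111°
tan(βl) = tan(111°) = -2.62
Z_in = Z_0·(Z_L + jZ_0·tanβl)/(Z_0 + jZ_L·tanβl)
     = 50·(161 − j215)/(-169 − j422)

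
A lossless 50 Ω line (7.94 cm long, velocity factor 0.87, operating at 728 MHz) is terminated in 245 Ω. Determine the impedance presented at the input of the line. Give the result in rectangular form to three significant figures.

λ = v/f = 0.87·c / 728 MHz = 0.359 m
βl = 2π·l/λ = 2π × 0.221 = 79.7°
tan(βl) = tan(79.7°) = 5.52
Z_in = Z_0·(Z_L + jZ_0·tanβl)/(Z_0 + jZ_L·tanβl)
     = 50·(245 + j276)/(50 + j1350)

Z_in ≈ 10.5 − j8.67 Ω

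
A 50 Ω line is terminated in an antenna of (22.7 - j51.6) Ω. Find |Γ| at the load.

|Γ| ≈ 0.655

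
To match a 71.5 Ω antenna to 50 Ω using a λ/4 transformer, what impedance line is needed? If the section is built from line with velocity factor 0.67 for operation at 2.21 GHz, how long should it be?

Z_qwt ≈ 59.8 Ω; length ≈ 2.27 cm

Z_qwt = √(Z_0·R_L) = √(50 × 71.5) = √3575
λ = 0.67·c/f = 0.091 m, so l = λ/4 = 0.0227 m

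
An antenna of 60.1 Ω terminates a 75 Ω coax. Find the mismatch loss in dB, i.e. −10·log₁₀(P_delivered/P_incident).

Γ = (60.1 − 75)/(60.1 + 75) = -0.11
|Γ|² = 0.0122, so P_del/P_inc = 1 − |Γ|² = 0.988
ML = −10·log₁₀(1 − |Γ|²)

mismatch loss ≈ 0.0531 dB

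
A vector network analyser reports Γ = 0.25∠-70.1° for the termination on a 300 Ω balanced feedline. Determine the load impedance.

Z_L = Z_0·(1 + Γ)/(1 − Γ) = 300·(1.09 − j0.235)/(0.915 + j0.235)

Z_L ≈ 315 − j158 Ω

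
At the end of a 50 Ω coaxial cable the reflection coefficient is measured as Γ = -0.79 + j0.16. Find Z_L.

Z_L = Z_0·(1 + Γ)/(1 − Γ) = 50·(0.21 + j0.16)/(1.79 − j0.16)

Z_L ≈ 5.42 + j4.95 Ω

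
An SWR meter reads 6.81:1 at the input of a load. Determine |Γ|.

|Γ| = (S − 1)/(S + 1) = (6.81 − 1)/(6.81 + 1) = 5.81/7.81

|Γ| ≈ 0.744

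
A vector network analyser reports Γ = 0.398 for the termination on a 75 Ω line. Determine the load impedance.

Z_L = Z_0·(1 + Γ)/(1 − Γ) = 75·(1.4)/(0.602)

Z_L ≈ 174 Ω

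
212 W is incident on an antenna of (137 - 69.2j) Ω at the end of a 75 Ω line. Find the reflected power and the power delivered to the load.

|Γ| = |(62 − j69.2)/(212 − j69.2)| = 0.417
|Γ|² = 0.174
P_refl = |Γ|²·P_inc = 36.8 W, P_del = (1 − |Γ|²)·P_inc = 175 W

P_reflected ≈ 36.8 W; P_delivered ≈ 175 W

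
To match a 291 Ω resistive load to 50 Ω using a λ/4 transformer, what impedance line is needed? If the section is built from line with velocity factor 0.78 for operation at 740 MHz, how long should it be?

Z_qwt ≈ 121 Ω; length ≈ 7.91 cm

Z_qwt = √(Z_0·R_L) = √(50 × 291) = √14550
λ = 0.78·c/f = 0.316 m, so l = λ/4 = 0.0791 m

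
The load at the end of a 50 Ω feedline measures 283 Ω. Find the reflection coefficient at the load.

Γ = (Z_L − Z_0)/(Z_L + Z_0) = (283 − 50)/(283 + 50) = 233/333

Γ = 0.7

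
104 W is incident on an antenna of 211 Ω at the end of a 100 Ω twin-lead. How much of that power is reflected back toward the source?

P_reflected ≈ 13.2 W

Γ = (211 − 100)/(211 + 100) = 0.357
|Γ|² = 0.127
P_refl = |Γ|²·P_inc = 13.2 W, P_del = (1 − |Γ|²)·P_inc = 90.8 W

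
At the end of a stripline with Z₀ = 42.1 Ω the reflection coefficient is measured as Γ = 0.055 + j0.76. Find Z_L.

Z_L ≈ 12 + j43.5 Ω

Z_L = Z_0·(1 + Γ)/(1 − Γ) = 42.1·(1.05 + j0.76)/(0.945 − j0.76)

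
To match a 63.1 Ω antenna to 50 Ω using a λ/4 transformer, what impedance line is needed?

Z_qwt = √(Z_0·R_L) = √(50 × 63.1) = √3155

Z_qwt ≈ 56.2 Ω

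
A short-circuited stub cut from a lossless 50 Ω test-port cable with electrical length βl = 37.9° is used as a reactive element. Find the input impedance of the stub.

tan(βl) = 0.778
For a short-circuited stub, Z_in = jZ_0·tan(βl)

Z_in ≈ +j38.9 Ω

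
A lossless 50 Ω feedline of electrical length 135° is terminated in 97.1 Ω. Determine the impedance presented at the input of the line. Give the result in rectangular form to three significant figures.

Z_in ≈ 40.7 + j29 Ω

tan(βl) = tan(135°) = -1
Z_in = Z_0·(Z_L + jZ_0·tanβl)/(Z_0 + jZ_L·tanβl)
     = 50·(97.1 − j50)/(50 − j97.1)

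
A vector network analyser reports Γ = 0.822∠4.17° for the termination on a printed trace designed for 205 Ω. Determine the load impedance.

Z_L ≈ 1840 + j680 Ω

Z_L = Z_0·(1 + Γ)/(1 − Γ) = 205·(1.82 + j0.0598)/(0.18 − j0.0598)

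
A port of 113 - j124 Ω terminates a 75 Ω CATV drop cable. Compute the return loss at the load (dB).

RL ≈ 4.79 dB

Γ = (38 − j124)/(188 − j124), |Γ| = 0.576
RL = −20·log₁₀|Γ| = −20·log₁₀(0.576)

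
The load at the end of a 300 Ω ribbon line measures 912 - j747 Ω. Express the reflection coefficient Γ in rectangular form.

Γ = (Z_L − Z_0)/(Z_L + Z_0) = (612 − j747)/(1212 − j747)

Γ ≈ 0.641 − j0.221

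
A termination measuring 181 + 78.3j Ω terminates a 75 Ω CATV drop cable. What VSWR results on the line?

Γ = (Z_L − Z_0)/(Z_L + Z_0) = (106 + j78.3)/(256 + j78.3)
|Γ| = 132/268 = 0.492
VSWR = (1 + |Γ|)/(1 − |Γ|) = 1.49/0.508

VSWR ≈ 2.94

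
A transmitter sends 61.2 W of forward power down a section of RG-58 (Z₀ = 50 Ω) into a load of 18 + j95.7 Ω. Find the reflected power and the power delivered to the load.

|Γ| = |(-32 + j95.7)/(68 + j95.7)| = 0.86
|Γ|² = 0.739
P_refl = |Γ|²·P_inc = 45.2 W, P_del = (1 − |Γ|²)·P_inc = 16 W

P_reflected ≈ 45.2 W; P_delivered ≈ 16 W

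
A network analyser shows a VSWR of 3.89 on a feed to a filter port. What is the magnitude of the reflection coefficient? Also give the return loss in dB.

|Γ| = (S − 1)/(S + 1) = (3.89 − 1)/(3.89 + 1) = 2.89/4.89
RL = −20·log₁₀|Γ| = −20·log₁₀(0.591)

|Γ| ≈ 0.591; return loss ≈ 4.57 dB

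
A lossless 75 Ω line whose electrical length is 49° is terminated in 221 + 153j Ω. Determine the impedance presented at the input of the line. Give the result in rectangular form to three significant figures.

tan(βl) = tan(49°) = 1.15
Z_in = Z_0·(Z_L + jZ_0·tanβl)/(Z_0 + jZ_L·tanβl)
     = 75·(221 + j239)/(-101 + j254)

Z_in ≈ 38.6 − j80.5 Ω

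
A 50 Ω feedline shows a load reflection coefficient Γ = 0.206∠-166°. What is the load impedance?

Z_L ≈ 33.2 − j3.46 Ω

Z_L = Z_0·(1 + Γ)/(1 − Γ) = 50·(0.8 − j0.0498)/(1.2 + j0.0498)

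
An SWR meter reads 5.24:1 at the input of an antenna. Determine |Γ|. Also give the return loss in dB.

|Γ| = (S − 1)/(S + 1) = (5.24 − 1)/(5.24 + 1) = 4.24/6.24
RL = −20·log₁₀|Γ| = −20·log₁₀(0.679)

|Γ| ≈ 0.679; return loss ≈ 3.36 dB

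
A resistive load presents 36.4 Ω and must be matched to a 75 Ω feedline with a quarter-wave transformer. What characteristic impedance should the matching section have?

Z_qwt = √(Z_0·R_L) = √(75 × 36.4) = √2730

Z_qwt ≈ 52.2 Ω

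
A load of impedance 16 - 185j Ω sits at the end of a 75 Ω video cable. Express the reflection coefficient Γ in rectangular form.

Γ = (Z_L − Z_0)/(Z_L + Z_0) = (-59 − j185)/(91 − j185)

Γ ≈ 0.679 − j0.653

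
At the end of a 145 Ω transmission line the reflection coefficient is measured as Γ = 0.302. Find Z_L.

Z_L = Z_0·(1 + Γ)/(1 − Γ) = 145·(1.3)/(0.698)

Z_L ≈ 270 Ω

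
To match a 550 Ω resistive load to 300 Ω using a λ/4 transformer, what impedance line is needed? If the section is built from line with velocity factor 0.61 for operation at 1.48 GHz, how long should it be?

Z_qwt = √(Z_0·R_L) = √(300 × 550) = √165000
λ = 0.61·c/f = 0.124 m, so l = λ/4 = 0.0309 m

Z_qwt ≈ 406 Ω; length ≈ 3.09 cm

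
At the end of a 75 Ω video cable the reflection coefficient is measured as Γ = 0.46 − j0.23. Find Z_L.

Z_L ≈ 160 − j100 Ω

Z_L = Z_0·(1 + Γ)/(1 − Γ) = 75·(1.46 − j0.23)/(0.54 + j0.23)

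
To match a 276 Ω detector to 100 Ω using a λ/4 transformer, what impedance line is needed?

Z_qwt = √(Z_0·R_L) = √(100 × 276) = √27600

Z_qwt ≈ 166 Ω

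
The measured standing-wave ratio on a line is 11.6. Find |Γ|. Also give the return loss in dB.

|Γ| = (S − 1)/(S + 1) = (11.6 − 1)/(11.6 + 1) = 10.6/12.6
RL = −20·log₁₀|Γ| = −20·log₁₀(0.841)

|Γ| ≈ 0.841; return loss ≈ 1.5 dB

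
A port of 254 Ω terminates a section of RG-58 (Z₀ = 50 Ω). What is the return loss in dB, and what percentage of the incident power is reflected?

Γ = (254 − 50)/(254 + 50) = 0.671
RL = −20·log₁₀(0.671) = 3.46 dB
P_refl/P_inc = |Γ|² = 0.45

RL ≈ 3.46 dB; 45% of incident power reflected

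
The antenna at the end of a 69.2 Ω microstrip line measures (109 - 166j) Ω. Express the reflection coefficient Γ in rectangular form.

Γ = (Z_L − Z_0)/(Z_L + Z_0) = (39.8 − j166)/(178.2 − j166)

Γ ≈ 0.584 − j0.387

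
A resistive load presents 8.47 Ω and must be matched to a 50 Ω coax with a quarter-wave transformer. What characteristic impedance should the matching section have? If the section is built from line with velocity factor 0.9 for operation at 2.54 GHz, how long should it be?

Z_qwt ≈ 20.6 Ω; length ≈ 2.66 cm

Z_qwt = √(Z_0·R_L) = √(50 × 8.47) = √423.5
λ = 0.9·c/f = 0.106 m, so l = λ/4 = 0.0266 m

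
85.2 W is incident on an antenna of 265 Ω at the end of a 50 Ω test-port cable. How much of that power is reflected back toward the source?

P_reflected ≈ 39.7 W

Γ = (265 − 50)/(265 + 50) = 0.683
|Γ|² = 0.466
P_refl = |Γ|²·P_inc = 39.7 W, P_del = (1 − |Γ|²)·P_inc = 45.5 W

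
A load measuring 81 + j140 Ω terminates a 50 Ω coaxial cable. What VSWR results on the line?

Γ = (Z_L − Z_0)/(Z_L + Z_0) = (31 + j140)/(131 + j140)
|Γ| = 143/192 = 0.748
VSWR = (1 + |Γ|)/(1 − |Γ|) = 1.75/0.252

VSWR ≈ 6.93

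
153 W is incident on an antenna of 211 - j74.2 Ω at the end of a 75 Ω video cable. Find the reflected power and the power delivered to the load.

|Γ| = |(136 − j74.2)/(286 − j74.2)| = 0.524
|Γ|² = 0.275
P_refl = |Γ|²·P_inc = 42.1 W, P_del = (1 − |Γ|²)·P_inc = 111 W

P_reflected ≈ 42.1 W; P_delivered ≈ 111 W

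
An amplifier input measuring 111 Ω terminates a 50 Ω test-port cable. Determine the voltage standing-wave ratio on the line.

VSWR ≈ 2.22

Γ = (111 − 50)/(111 + 50) = 0.379
VSWR = (1 + 0.379)/(1 − 0.379)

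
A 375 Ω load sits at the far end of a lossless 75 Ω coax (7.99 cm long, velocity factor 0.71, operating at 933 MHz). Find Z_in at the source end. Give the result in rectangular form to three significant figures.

Z_in ≈ 22.4 + j51.2 Ω

λ = v/f = 0.71·c / 933 MHz = 0.228 m
βl = 2π·l/λ = 2π × 0.35 = 126°
tan(βl) = tan(126°) = -1.38
Z_in = Z_0·(Z_L + jZ_0·tanβl)/(Z_0 + jZ_L·tanβl)
     = 75·(375 − j103)/(75 − j516)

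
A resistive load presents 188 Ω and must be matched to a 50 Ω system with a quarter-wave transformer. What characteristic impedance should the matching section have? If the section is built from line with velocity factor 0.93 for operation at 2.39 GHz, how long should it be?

Z_qwt ≈ 97 Ω; length ≈ 2.92 cm

Z_qwt = √(Z_0·R_L) = √(50 × 188) = √9400
λ = 0.93·c/f = 0.117 m, so l = λ/4 = 0.0292 m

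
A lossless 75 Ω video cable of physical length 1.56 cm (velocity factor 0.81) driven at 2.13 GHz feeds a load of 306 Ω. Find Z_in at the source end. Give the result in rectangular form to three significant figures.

Z_in ≈ 30.7 − j58.2 Ω

λ = v/f = 0.81·c / 2.13 GHz = 0.114 m
βl = 2π·l/λ = 2π × 0.137 = 49.2°
tan(βl) = tan(49.2°) = 1.16
Z_in = Z_0·(Z_L + jZ_0·tanβl)/(Z_0 + jZ_L·tanβl)
     = 75·(306 + j87)/(75 + j355)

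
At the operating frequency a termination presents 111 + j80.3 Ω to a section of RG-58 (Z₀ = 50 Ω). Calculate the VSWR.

Γ = (Z_L − Z_0)/(Z_L + Z_0) = (61 + j80.3)/(161 + j80.3)
|Γ| = 101/180 = 0.561
VSWR = (1 + |Γ|)/(1 − |Γ|) = 1.56/0.439

VSWR ≈ 3.55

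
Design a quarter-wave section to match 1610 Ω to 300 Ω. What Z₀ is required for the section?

Z_qwt = √(Z_0·R_L) = √(300 × 1610) = √483000

Z_qwt ≈ 695 Ω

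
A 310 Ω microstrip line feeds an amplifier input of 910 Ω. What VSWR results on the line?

VSWR ≈ 2.94

For a purely resistive load, VSWR = R_L/Z_0 or Z_0/R_L (whichever > 1) = 910/310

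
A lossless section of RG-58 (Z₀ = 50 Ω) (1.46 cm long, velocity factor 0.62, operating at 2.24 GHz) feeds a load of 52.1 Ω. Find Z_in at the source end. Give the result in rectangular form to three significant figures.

λ = v/f = 0.62·c / 2.24 GHz = 0.083 m
βl = 2π·l/λ = 2π × 0.176 = 63.3°
tan(βl) = tan(63.3°) = 1.99
Z_in = Z_0·(Z_L + jZ_0·tanβl)/(Z_0 + jZ_L·tanβl)
     = 50·(52.1 + j99.4)/(50 + j104)

Z_in ≈ 48.8 − j1.61 Ω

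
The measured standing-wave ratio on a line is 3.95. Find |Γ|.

|Γ| ≈ 0.596

|Γ| = (S − 1)/(S + 1) = (3.95 − 1)/(3.95 + 1) = 2.95/4.95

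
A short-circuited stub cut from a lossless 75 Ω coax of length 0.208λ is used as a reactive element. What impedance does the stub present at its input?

βl = 2π × 0.208 = 74.9°
tan(βl) = 3.7
For a short-circuited stub, Z_in = jZ_0·tan(βl)

Z_in ≈ +j278 Ω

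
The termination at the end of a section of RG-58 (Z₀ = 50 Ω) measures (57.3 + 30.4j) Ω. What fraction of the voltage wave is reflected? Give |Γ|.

|Γ| ≈ 0.28

Γ = (Z_L − Z_0)/(Z_L + Z_0) = (7.3 + j30.4)/(107.3 + j30.4)
|Γ| = 31.3/112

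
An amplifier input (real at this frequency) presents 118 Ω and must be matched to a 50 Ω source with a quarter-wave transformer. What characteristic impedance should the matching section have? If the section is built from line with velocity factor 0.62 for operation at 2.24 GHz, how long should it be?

Z_qwt = √(Z_0·R_L) = √(50 × 118) = √5900
λ = 0.62·c/f = 0.083 m, so l = λ/4 = 0.0208 m

Z_qwt ≈ 76.8 Ω; length ≈ 2.08 cm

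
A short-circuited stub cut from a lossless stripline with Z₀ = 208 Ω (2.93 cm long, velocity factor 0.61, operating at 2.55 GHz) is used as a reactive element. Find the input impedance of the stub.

λ = v/f = 0.61·c / 2.55 GHz = 0.0718 m
βl = 2π·l/λ = 2π × 0.408 = 147°
tan(βl) = -0.65
For a short-circuited stub, Z_in = jZ_0·tan(βl)

Z_in ≈ −j135 Ω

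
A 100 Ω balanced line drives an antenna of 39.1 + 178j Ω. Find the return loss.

Γ = (-60.9 + j178)/(139.1 + j178), |Γ| = 0.833
RL = −20·log₁₀|Γ| = −20·log₁₀(0.833)

RL ≈ 1.59 dB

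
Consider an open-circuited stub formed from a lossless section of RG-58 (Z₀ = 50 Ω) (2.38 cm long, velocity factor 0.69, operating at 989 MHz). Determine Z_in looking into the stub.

Z_in ≈ −j57.6 Ω

λ = v/f = 0.69·c / 989 MHz = 0.209 m
βl = 2π·l/λ = 2π × 0.114 = 40.9°
tan(βl) = 0.867
For an open-circuited stub, Z_in = −jZ_0·cot(βl) = −jZ_0/tan(βl)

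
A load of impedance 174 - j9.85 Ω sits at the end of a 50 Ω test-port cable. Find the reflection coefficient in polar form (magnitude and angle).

Γ ≈ 0.555 ∠ -2.02°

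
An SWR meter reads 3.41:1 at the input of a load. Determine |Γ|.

|Γ| ≈ 0.546

|Γ| = (S − 1)/(S + 1) = (3.41 − 1)/(3.41 + 1) = 2.41/4.41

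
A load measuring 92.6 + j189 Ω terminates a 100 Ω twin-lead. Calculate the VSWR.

VSWR ≈ 5.69

Γ = (Z_L − Z_0)/(Z_L + Z_0) = (-7.4 + j189)/(192.6 + j189)
|Γ| = 189/270 = 0.701
VSWR = (1 + |Γ|)/(1 − |Γ|) = 1.7/0.299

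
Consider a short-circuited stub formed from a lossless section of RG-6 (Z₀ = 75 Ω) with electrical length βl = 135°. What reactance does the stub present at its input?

X_in ≈ -75 Ω (capacitive)

tan(βl) = -1
For a short-circuited stub, Z_in = jZ_0·tan(βl)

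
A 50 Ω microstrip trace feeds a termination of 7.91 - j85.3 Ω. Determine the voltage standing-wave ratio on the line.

VSWR ≈ 24.8

Γ = (Z_L − Z_0)/(Z_L + Z_0) = (-42.09 − j85.3)/(57.91 − j85.3)
|Γ| = 95.1/103 = 0.923
VSWR = (1 + |Γ|)/(1 − |Γ|) = 1.92/0.0774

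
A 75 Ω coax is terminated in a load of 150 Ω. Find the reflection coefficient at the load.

Γ = 0.333

Γ = (Z_L − Z_0)/(Z_L + Z_0) = (150 − 75)/(150 + 75) = 75/225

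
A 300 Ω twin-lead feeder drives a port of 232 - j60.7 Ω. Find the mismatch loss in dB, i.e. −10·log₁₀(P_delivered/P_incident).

mismatch loss ≈ 0.128 dB

Γ = (-68 − j60.7)/(532 − j60.7), |Γ| = 0.17
|Γ|² = 0.029, so P_del/P_inc = 1 − |Γ|² = 0.971
ML = −10·log₁₀(1 − |Γ|²)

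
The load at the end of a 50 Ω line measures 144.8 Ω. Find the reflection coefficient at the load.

Γ = (Z_L − Z_0)/(Z_L + Z_0) = (144.8 − 50)/(144.8 + 50) = 94.8/194.8

Γ = 0.487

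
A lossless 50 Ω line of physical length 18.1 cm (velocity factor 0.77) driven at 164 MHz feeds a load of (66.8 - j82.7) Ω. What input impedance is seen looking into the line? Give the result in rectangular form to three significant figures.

Z_in ≈ 14.9 − j18.8 Ω

λ = v/f = 0.77·c / 164 MHz = 1.41 m
βl = 2π·l/λ = 2π × 0.129 = 46.3°
tan(βl) = tan(46.3°) = 1.05
Z_in = Z_0·(Z_L + jZ_0·tanβl)/(Z_0 + jZ_L·tanβl)
     = 50·(66.8 − j30.4)/(136 + j69.8)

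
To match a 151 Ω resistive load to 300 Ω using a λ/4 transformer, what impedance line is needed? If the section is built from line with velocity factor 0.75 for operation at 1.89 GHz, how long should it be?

Z_qwt ≈ 213 Ω; length ≈ 2.98 cm

Z_qwt = √(Z_0·R_L) = √(300 × 151) = √45300
λ = 0.75·c/f = 0.119 m, so l = λ/4 = 0.0298 m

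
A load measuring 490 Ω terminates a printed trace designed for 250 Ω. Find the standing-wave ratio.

For a purely resistive load, VSWR = R_L/Z_0 or Z_0/R_L (whichever > 1) = 490/250

VSWR ≈ 1.96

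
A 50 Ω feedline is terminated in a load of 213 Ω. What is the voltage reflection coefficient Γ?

Γ = 0.62

Γ = (Z_L − Z_0)/(Z_L + Z_0) = (213 − 50)/(213 + 50) = 163/263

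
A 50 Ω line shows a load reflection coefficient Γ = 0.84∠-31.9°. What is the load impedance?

Z_L = Z_0·(1 + Γ)/(1 − Γ) = 50·(1.71 − j0.444)/(0.287 + j0.444)

Z_L ≈ 52.7 − j159 Ω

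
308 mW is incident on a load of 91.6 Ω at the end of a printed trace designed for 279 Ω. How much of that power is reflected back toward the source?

Γ = (91.6 − 279)/(91.6 + 279) = -0.506
|Γ|² = 0.256
P_refl = |Γ|²·P_inc = 78.8 mW, P_del = (1 − |Γ|²)·P_inc = 229 mW

P_reflected ≈ 78.8 mW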